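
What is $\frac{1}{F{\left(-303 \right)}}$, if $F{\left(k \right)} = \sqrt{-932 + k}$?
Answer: $- \frac{i \sqrt{1235}}{1235} \approx - 0.028456 i$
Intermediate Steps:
$\frac{1}{F{\left(-303 \right)}} = \frac{1}{\sqrt{-932 - 303}} = \frac{1}{\sqrt{-1235}} = \frac{1}{i \sqrt{1235}} = - \frac{i \sqrt{1235}}{1235}$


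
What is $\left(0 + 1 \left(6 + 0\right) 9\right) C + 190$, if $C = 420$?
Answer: $22870$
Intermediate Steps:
$\left(0 + 1 \left(6 + 0\right) 9\right) C + 190 = \left(0 + 1 \left(6 + 0\right) 9\right) 420 + 190 = \left(0 + 1 \cdot 6 \cdot 9\right) 420 + 190 = \left(0 + 6 \cdot 9\right) 420 + 190 = \left(0 + 54\right) 420 + 190 = 54 \cdot 420 + 190 = 22680 + 190 = 22870$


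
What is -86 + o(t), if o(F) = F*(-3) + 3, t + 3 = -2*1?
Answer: -68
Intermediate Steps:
t = -5 (t = -3 - 2*1 = -3 - 2 = -5)
o(F) = 3 - 3*F (o(F) = -3*F + 3 = 3 - 3*F)
-86 + o(t) = -86 + (3 - 3*(-5)) = -86 + (3 + 15) = -86 + 18 = -68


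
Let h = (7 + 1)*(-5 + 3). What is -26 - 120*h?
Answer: 1894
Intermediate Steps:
h = -16 (h = 8*(-2) = -16)
-26 - 120*h = -26 - 120*(-16) = -26 + 1920 = 1894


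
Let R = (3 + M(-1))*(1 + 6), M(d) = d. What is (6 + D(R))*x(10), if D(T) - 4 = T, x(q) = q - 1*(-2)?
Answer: 288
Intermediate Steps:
R = 14 (R = (3 - 1)*(1 + 6) = 2*7 = 14)
x(q) = 2 + q (x(q) = q + 2 = 2 + q)
D(T) = 4 + T
(6 + D(R))*x(10) = (6 + (4 + 14))*(2 + 10) = (6 + 18)*12 = 24*12 = 288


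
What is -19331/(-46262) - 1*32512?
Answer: -1504050813/46262 ≈ -32512.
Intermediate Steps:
-19331/(-46262) - 1*32512 = -19331*(-1/46262) - 32512 = 19331/46262 - 32512 = -1504050813/46262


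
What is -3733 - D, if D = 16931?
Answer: -20664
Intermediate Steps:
-3733 - D = -3733 - 1*16931 = -3733 - 16931 = -20664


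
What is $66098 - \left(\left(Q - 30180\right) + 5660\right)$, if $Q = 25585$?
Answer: $65033$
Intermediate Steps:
$66098 - \left(\left(Q - 30180\right) + 5660\right) = 66098 - \left(\left(25585 - 30180\right) + 5660\right) = 66098 - \left(-4595 + 5660\right) = 66098 - 1065 = 65033$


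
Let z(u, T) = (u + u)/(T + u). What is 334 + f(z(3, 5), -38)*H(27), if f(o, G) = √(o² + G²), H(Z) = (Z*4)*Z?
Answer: 334 + 729*√23113 ≈ 1.1116e+5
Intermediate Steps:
H(Z) = 4*Z² (H(Z) = (4*Z)*Z = 4*Z²)
z(u, T) = 2*u/(T + u) (z(u, T) = (2*u)/(T + u) = 2*u/(T + u))
f(o, G) = √(G² + o²)
334 + f(z(3, 5), -38)*H(27) = 334 + √((-38)² + (2*3/(5 + 3))²)*(4*27²) = 334 + √(1444 + (2*3/8)²)*(4*729) = 334 + √(1444 + (2*3*(⅛))²)*2916 = 334 + √(1444 + (¾)²)*2916 = 334 + √(1444 + 9/16)*2916 = 334 + √(23113/16)*2916 = 334 + (√23113/4)*2916 = 334 + 729*√23113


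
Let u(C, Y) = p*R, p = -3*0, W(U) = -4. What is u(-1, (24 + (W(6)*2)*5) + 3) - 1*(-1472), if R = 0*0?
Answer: 1472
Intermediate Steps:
R = 0
p = 0
u(C, Y) = 0 (u(C, Y) = 0*0 = 0)
u(-1, (24 + (W(6)*2)*5) + 3) - 1*(-1472) = 0 - 1*(-1472) = 0 + 1472 = 1472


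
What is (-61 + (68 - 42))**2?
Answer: 1225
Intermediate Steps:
(-61 + (68 - 42))**2 = (-61 + 26)**2 = (-35)**2 = 1225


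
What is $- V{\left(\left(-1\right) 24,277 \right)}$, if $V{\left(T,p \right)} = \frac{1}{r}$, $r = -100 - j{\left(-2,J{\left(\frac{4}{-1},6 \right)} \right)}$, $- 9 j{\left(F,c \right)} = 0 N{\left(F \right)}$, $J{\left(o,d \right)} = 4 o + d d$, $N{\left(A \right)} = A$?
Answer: $\frac{1}{100} \approx 0.01$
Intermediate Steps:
$J{\left(o,d \right)} = d^{2} + 4 o$ ($J{\left(o,d \right)} = 4 o + d^{2} = d^{2} + 4 o$)
$j{\left(F,c \right)} = 0$ ($j{\left(F,c \right)} = - \frac{0 F}{9} = \left(- \frac{1}{9}\right) 0 = 0$)
$r = -100$ ($r = -100 - 0 = -100 + 0 = -100$)
$V{\left(T,p \right)} = - \frac{1}{100}$ ($V{\left(T,p \right)} = \frac{1}{-100} = - \frac{1}{100}$)
$- V{\left(\left(-1\right) 24,277 \right)} = \left(-1\right) \left(- \frac{1}{100}\right) = \frac{1}{100}$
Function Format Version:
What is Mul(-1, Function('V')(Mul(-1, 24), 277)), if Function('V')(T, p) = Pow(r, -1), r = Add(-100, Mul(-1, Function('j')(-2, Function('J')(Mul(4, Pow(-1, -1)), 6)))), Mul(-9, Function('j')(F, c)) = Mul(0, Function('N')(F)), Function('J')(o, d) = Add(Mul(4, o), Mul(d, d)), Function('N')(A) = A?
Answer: Rational(1, 100) ≈ 0.010000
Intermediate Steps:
Function('J')(o, d) = Add(Pow(d, 2), Mul(4, o)) (Function('J')(o, d) = Add(Mul(4, o), Pow(d, 2)) = Add(Pow(d, 2), Mul(4, o)))
Function('j')(F, c) = 0 (Function('j')(F, c) = Mul(Rational(-1, 9), Mul(0, F)) = Mul(Rational(-1, 9), 0) = 0)
r = -100 (r = Add(-100, Mul(-1, 0)) = Add(-100, 0) = -100)
Function('V')(T, p) = Rational(-1, 100) (Function('V')(T, p) = Pow(-100, -1) = Rational(-1, 100))
Mul(-1, Function('V')(Mul(-1, 24), 277)) = Mul(-1, Rational(-1, 100)) = Rational(1, 100)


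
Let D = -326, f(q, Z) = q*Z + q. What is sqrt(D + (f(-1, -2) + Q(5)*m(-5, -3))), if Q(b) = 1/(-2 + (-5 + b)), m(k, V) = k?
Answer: I*sqrt(1290)/2 ≈ 17.958*I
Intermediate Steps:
f(q, Z) = q + Z*q (f(q, Z) = Z*q + q = q + Z*q)
Q(b) = 1/(-7 + b)
sqrt(D + (f(-1, -2) + Q(5)*m(-5, -3))) = sqrt(-326 + (-(1 - 2) - 5/(-7 + 5))) = sqrt(-326 + (-1*(-1) - 5/(-2))) = sqrt(-326 + (1 - 1/2*(-5))) = sqrt(-326 + (1 + 5/2)) = sqrt(-326 + 7/2) = sqrt(-645/2) = I*sqrt(1290)/2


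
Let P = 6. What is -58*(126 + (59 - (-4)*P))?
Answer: -12122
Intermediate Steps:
-58*(126 + (59 - (-4)*P)) = -58*(126 + (59 - (-4)*6)) = -58*(126 + (59 - 1*(-24))) = -58*(126 + (59 + 24)) = -58*(126 + 83) = -58*209 = -12122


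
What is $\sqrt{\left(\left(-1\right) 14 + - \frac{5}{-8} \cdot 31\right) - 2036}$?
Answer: $\frac{57 i \sqrt{10}}{4} \approx 45.062 i$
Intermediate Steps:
$\sqrt{\left(\left(-1\right) 14 + - \frac{5}{-8} \cdot 31\right) - 2036} = \sqrt{\left(-14 + \left(-5\right) \left(- \frac{1}{8}\right) 31\right) - 2036} = \sqrt{\left(-14 + \frac{5}{8} \cdot 31\right) - 2036} = \sqrt{\left(-14 + \frac{155}{8}\right) - 2036} = \sqrt{\frac{43}{8} - 2036} = \sqrt{- \frac{16245}{8}} = \frac{57 i \sqrt{10}}{4}$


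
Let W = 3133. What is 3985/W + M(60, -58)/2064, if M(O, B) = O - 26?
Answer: 4165781/3233256 ≈ 1.2884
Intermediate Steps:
M(O, B) = -26 + O
3985/W + M(60, -58)/2064 = 3985/3133 + (-26 + 60)/2064 = 3985*(1/3133) + 34*(1/2064) = 3985/3133 + 17/1032 = 4165781/3233256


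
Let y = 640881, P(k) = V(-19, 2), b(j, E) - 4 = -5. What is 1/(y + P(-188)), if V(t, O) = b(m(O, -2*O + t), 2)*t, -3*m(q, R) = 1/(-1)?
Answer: 1/640900 ≈ 1.5603e-6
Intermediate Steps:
m(q, R) = ⅓ (m(q, R) = -⅓/(-1) = -⅓*(-1) = ⅓)
b(j, E) = -1 (b(j, E) = 4 - 5 = -1)
V(t, O) = -t
P(k) = 19 (P(k) = -1*(-19) = 19)
1/(y + P(-188)) = 1/(640881 + 19) = 1/640900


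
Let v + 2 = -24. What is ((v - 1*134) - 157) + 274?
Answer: -43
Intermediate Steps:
v = -26 (v = -2 - 24 = -26)
((v - 1*134) - 157) + 274 = ((-26 - 1*134) - 157) + 274 = ((-26 - 134) - 157) + 274 = (-160 - 157) + 274 = -317 + 274 = -43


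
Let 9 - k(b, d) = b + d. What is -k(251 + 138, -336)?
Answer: 44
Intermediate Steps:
k(b, d) = 9 - b - d (k(b, d) = 9 - (b + d) = 9 + (-b - d) = 9 - b - d)
-k(251 + 138, -336) = -(9 - (251 + 138) - 1*(-336)) = -(9 - 1*389 + 336) = -(9 - 389 + 336) = -1*(-44) = 44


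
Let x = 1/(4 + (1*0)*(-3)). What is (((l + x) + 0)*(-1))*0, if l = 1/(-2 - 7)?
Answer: 0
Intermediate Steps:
x = ¼ (x = 1/(4 + 0*(-3)) = 1/(4 + 0) = 1/4 = ¼ ≈ 0.25000)
l = -⅑ (l = 1/(-9) = -⅑ ≈ -0.11111)
(((l + x) + 0)*(-1))*0 = (((-⅑ + ¼) + 0)*(-1))*0 = ((5/36 + 0)*(-1))*0 = ((5/36)*(-1))*0 = -5/36*0 = 0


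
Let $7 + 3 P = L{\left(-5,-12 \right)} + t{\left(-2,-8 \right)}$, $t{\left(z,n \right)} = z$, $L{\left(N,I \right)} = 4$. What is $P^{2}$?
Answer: $\frac{25}{9} \approx 2.7778$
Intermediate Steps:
$P = - \frac{5}{3}$ ($P = - \frac{7}{3} + \frac{4 - 2}{3} = - \frac{7}{3} + \frac{1}{3} \cdot 2 = - \frac{7}{3} + \frac{2}{3} = - \frac{5}{3} \approx -1.6667$)
$P^{2} = \left(- \frac{5}{3}\right)^{2} = \frac{25}{9}$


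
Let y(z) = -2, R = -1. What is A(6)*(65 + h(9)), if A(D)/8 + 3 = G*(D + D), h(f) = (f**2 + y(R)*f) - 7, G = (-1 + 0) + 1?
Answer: -2904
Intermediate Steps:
G = 0 (G = -1 + 1 = 0)
h(f) = -7 + f**2 - 2*f (h(f) = (f**2 - 2*f) - 7 = -7 + f**2 - 2*f)
A(D) = -24 (A(D) = -24 + 8*(0*(D + D)) = -24 + 8*(0*(2*D)) = -24 + 8*0 = -24 + 0 = -24)
A(6)*(65 + h(9)) = -24*(65 + (-7 + 9**2 - 2*9)) = -24*(65 + (-7 + 81 - 18)) = -24*(65 + 56) = -24*121 = -2904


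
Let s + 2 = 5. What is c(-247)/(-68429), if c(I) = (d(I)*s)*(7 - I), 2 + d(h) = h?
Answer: 189738/68429 ≈ 2.7728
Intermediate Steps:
d(h) = -2 + h
s = 3 (s = -2 + 5 = 3)
c(I) = (-6 + 3*I)*(7 - I) (c(I) = ((-2 + I)*3)*(7 - I) = (-6 + 3*I)*(7 - I))
c(-247)/(-68429) = -3*(-7 - 247)*(-2 - 247)/(-68429) = -3*(-254)*(-249)*(-1/68429) = -189738*(-1/68429) = 189738/68429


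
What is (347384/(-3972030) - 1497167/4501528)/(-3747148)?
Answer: 3755275520881/33499885819672616160 ≈ 1.1210e-7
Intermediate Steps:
(347384/(-3972030) - 1497167/4501528)/(-3747148) = (347384*(-1/3972030) - 1497167*1/4501528)*(-1/3747148) = (-173692/1986015 - 1497167/4501528)*(-1/3747148) = -3755275520881/8940102130920*(-1/3747148) = 3755275520881/33499885819672616160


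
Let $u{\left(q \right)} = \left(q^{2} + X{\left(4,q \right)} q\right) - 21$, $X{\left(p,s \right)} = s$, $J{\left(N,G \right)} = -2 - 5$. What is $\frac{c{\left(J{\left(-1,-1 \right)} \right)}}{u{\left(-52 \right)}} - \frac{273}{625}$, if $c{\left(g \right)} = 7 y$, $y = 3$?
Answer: $- \frac{1457526}{3366875} \approx -0.4329$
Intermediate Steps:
$J{\left(N,G \right)} = -7$ ($J{\left(N,G \right)} = -2 - 5 = -7$)
$c{\left(g \right)} = 21$ ($c{\left(g \right)} = 7 \cdot 3 = 21$)
$u{\left(q \right)} = -21 + 2 q^{2}$ ($u{\left(q \right)} = \left(q^{2} + q q\right) - 21 = \left(q^{2} + q^{2}\right) - 21 = 2 q^{2} - 21 = -21 + 2 q^{2}$)
$\frac{c{\left(J{\left(-1,-1 \right)} \right)}}{u{\left(-52 \right)}} - \frac{273}{625} = \frac{21}{-21 + 2 \left(-52\right)^{2}} - \frac{273}{625} = \frac{21}{-21 + 2 \cdot 2704} - \frac{273}{625} = \frac{21}{-21 + 5408} - \frac{273}{625} = \frac{21}{5387} - \frac{273}{625} = - \frac{1457526}{3366875}$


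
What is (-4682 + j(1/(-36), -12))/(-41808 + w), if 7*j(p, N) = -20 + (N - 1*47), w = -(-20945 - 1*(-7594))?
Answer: 32853/199199 ≈ 0.16493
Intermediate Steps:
w = 13351 (w = -(-20945 + 7594) = -1*(-13351) = 13351)
j(p, N) = -67/7 + N/7 (j(p, N) = (-20 + (N - 1*47))/7 = (-20 + (N - 47))/7 = (-20 + (-47 + N))/7 = (-67 + N)/7 = -67/7 + N/7)
(-4682 + j(1/(-36), -12))/(-41808 + w) = (-4682 + (-67/7 + (1/7)*(-12)))/(-41808 + 13351) = (-4682 + (-67/7 - 12/7))/(-28457) = (-4682 - 79/7)*(-1/28457) = -32853/7*(-1/28457) = 32853/199199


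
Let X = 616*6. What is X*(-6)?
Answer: -22176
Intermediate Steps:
X = 3696
X*(-6) = 3696*(-6) = -22176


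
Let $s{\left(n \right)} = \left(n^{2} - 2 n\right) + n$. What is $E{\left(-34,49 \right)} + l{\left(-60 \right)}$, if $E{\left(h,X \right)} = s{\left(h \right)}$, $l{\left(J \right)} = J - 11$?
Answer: $1119$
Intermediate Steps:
$l{\left(J \right)} = -11 + J$
$s{\left(n \right)} = n^{2} - n$
$E{\left(h,X \right)} = h \left(-1 + h\right)$
$E{\left(-34,49 \right)} + l{\left(-60 \right)} = - 34 \left(-1 - 34\right) - 71 = \left(-34\right) \left(-35\right) - 71 = 1190 - 71 = 1119$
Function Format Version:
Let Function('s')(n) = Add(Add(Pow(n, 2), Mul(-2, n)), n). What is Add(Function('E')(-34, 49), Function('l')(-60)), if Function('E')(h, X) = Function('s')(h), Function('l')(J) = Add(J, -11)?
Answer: 1119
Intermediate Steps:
Function('l')(J) = Add(-11, J)
Function('s')(n) = Add(Pow(n, 2), Mul(-1, n))
Function('E')(h, X) = Mul(h, Add(-1, h))
Add(Function('E')(-34, 49), Function('l')(-60)) = Add(Mul(-34, Add(-1, -34)), Add(-11, -60)) = Add(Mul(-34, -35), -71) = Add(1190, -71) = 1119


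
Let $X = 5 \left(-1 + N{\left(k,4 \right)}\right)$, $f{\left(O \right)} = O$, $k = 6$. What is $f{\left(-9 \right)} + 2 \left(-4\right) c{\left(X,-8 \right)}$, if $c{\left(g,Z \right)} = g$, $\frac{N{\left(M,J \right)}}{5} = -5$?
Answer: $1031$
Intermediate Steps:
$N{\left(M,J \right)} = -25$ ($N{\left(M,J \right)} = 5 \left(-5\right) = -25$)
$X = -130$ ($X = 5 \left(-1 - 25\right) = 5 \left(-26\right) = -130$)
$f{\left(-9 \right)} + 2 \left(-4\right) c{\left(X,-8 \right)} = -9 + 2 \left(-4\right) \left(-130\right) = -9 - -1040 = -9 + 1040 = 1031$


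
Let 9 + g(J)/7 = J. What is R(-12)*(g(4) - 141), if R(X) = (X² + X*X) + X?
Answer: -48576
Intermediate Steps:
R(X) = X + 2*X² (R(X) = (X² + X²) + X = 2*X² + X = X + 2*X²)
g(J) = -63 + 7*J
R(-12)*(g(4) - 141) = (-12*(1 + 2*(-12)))*((-63 + 7*4) - 141) = (-12*(1 - 24))*((-63 + 28) - 141) = (-12*(-23))*(-35 - 141) = 276*(-176) = -48576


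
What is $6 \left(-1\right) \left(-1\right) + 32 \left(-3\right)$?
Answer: $-90$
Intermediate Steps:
$6 \left(-1\right) \left(-1\right) + 32 \left(-3\right) = \left(-6\right) \left(-1\right) - 96 = 6 - 96 = -90$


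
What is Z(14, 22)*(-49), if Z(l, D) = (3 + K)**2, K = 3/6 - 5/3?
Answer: -5929/36 ≈ -164.69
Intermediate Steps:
K = -7/6 (K = 3*(1/6) - 5*1/3 = 1/2 - 5/3 = -7/6 ≈ -1.1667)
Z(l, D) = 121/36 (Z(l, D) = (3 - 7/6)**2 = (11/6)**2 = 121/36)
Z(14, 22)*(-49) = (121/36)*(-49) = -5929/36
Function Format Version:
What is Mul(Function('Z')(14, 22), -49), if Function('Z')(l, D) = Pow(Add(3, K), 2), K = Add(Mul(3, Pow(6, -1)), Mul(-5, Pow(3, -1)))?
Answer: Rational(-5929, 36) ≈ -164.69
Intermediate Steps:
K = Rational(-7, 6) (K = Add(Mul(3, Rational(1, 6)), Mul(-5, Rational(1, 3))) = Add(Rational(1, 2), Rational(-5, 3)) = Rational(-7, 6) ≈ -1.1667)
Function('Z')(l, D) = Rational(121, 36) (Function('Z')(l, D) = Pow(Add(3, Rational(-7, 6)), 2) = Pow(Rational(11, 6), 2) = Rational(121, 36))
Mul(Function('Z')(14, 22), -49) = Mul(Rational(121, 36), -49) = Rational(-5929, 36)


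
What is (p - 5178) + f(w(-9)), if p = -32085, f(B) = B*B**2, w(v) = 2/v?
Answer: -27164735/729 ≈ -37263.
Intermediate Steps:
f(B) = B**3
(p - 5178) + f(w(-9)) = (-32085 - 5178) + (2/(-9))**3 = -37263 + (2*(-1/9))**3 = -37263 + (-2/9)**3 = -37263 - 8/729 = -27164735/729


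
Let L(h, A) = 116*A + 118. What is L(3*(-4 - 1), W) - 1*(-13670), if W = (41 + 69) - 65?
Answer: 19008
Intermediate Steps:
W = 45 (W = 110 - 65 = 45)
L(h, A) = 118 + 116*A
L(3*(-4 - 1), W) - 1*(-13670) = (118 + 116*45) - 1*(-13670) = (118 + 5220) + 13670 = 5338 + 13670 = 19008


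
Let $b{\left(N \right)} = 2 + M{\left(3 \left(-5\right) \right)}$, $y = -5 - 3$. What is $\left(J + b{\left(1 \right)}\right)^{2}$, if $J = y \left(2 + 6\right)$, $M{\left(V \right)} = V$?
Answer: $5929$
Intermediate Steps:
$y = -8$
$b{\left(N \right)} = -13$ ($b{\left(N \right)} = 2 + 3 \left(-5\right) = 2 - 15 = -13$)
$J = -64$ ($J = - 8 \left(2 + 6\right) = \left(-8\right) 8 = -64$)
$\left(J + b{\left(1 \right)}\right)^{2} = \left(-64 - 13\right)^{2} = \left(-77\right)^{2} = 5929$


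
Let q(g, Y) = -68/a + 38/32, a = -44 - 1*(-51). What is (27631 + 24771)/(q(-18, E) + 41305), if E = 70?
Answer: 5869024/4625205 ≈ 1.2689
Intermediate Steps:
a = 7 (a = -44 + 51 = 7)
q(g, Y) = -955/112 (q(g, Y) = -68/7 + 38/32 = -68*⅐ + 38*(1/32) = -68/7 + 19/16 = -955/112)
(27631 + 24771)/(q(-18, E) + 41305) = (27631 + 24771)/(-955/112 + 41305) = 52402/(4625205/112) = 52402*(112/4625205) = 5869024/4625205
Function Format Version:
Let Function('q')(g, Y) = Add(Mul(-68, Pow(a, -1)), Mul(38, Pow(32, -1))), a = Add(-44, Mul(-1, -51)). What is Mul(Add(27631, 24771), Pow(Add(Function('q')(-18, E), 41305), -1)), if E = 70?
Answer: Rational(5869024, 4625205) ≈ 1.2689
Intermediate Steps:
a = 7 (a = Add(-44, 51) = 7)
Function('q')(g, Y) = Rational(-955, 112) (Function('q')(g, Y) = Add(Mul(-68, Pow(7, -1)), Mul(38, Pow(32, -1))) = Add(Mul(-68, Rational(1, 7)), Mul(38, Rational(1, 32))) = Add(Rational(-68, 7), Rational(19, 16)) = Rational(-955, 112))
Mul(Add(27631, 24771), Pow(Add(Function('q')(-18, E), 41305), -1)) = Mul(Add(27631, 24771), Pow(Add(Rational(-955, 112), 41305), -1)) = Mul(52402, Pow(Rational(4625205, 112), -1)) = Mul(52402, Rational(112, 4625205)) = Rational(5869024, 4625205)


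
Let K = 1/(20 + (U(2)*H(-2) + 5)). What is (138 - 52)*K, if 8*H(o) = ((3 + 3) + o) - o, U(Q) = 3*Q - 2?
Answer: 43/14 ≈ 3.0714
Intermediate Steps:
U(Q) = -2 + 3*Q
H(o) = ¾ (H(o) = (((3 + 3) + o) - o)/8 = ((6 + o) - o)/8 = (⅛)*6 = ¾)
K = 1/28 (K = 1/(20 + ((-2 + 3*2)*(¾) + 5)) = 1/(20 + ((-2 + 6)*(¾) + 5)) = 1/(20 + (4*(¾) + 5)) = 1/(20 + (3 + 5)) = 1/(20 + 8) = 1/28 ≈ 0.035714)
(138 - 52)*K = (138 - 52)*(1/28) = 86*(1/28) = 43/14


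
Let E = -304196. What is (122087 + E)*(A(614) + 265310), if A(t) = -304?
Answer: -48259977654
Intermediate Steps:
(122087 + E)*(A(614) + 265310) = (122087 - 304196)*(-304 + 265310) = -182109*265006 = -48259977654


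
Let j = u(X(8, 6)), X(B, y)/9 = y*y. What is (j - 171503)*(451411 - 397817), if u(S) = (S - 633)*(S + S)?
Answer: -19922765590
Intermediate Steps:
X(B, y) = 9*y**2 (X(B, y) = 9*(y*y) = 9*y**2)
u(S) = 2*S*(-633 + S) (u(S) = (-633 + S)*(2*S) = 2*S*(-633 + S))
j = -200232 (j = 2*(9*6**2)*(-633 + 9*6**2) = 2*(9*36)*(-633 + 9*36) = 2*324*(-633 + 324) = 2*324*(-309) = -200232)
(j - 171503)*(451411 - 397817) = (-200232 - 171503)*(451411 - 397817) = -371735*53594 = -19922765590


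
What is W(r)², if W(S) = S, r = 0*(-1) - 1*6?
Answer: 36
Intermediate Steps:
r = -6 (r = 0 - 6 = -6)
W(r)² = (-6)² = 36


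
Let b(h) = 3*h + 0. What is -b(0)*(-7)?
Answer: 0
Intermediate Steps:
b(h) = 3*h
-b(0)*(-7) = -3*0*(-7) = -1*0*(-7) = 0*(-7) = 0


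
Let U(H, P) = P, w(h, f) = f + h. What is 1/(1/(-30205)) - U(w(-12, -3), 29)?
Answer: -30234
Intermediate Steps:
1/(1/(-30205)) - U(w(-12, -3), 29) = 1/(1/(-30205)) - 1*29 = 1/(-1/30205) - 29 = -30205 - 29 = -30234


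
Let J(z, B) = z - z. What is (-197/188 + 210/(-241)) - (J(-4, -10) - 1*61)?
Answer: 2676831/45308 ≈ 59.081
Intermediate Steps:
J(z, B) = 0
(-197/188 + 210/(-241)) - (J(-4, -10) - 1*61) = (-197/188 + 210/(-241)) - (0 - 1*61) = (-197*1/188 + 210*(-1/241)) - (0 - 61) = (-197/188 - 210/241) - 1*(-61) = -86957/45308 + 61 = 2676831/45308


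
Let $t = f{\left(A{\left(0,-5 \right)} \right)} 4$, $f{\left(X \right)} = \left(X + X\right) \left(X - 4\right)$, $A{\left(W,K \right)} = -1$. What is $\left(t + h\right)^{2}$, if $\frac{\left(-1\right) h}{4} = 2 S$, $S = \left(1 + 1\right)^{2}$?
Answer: $64$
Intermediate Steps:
$f{\left(X \right)} = 2 X \left(-4 + X\right)$
$S = 4$ ($S = 2^{2} = 4$)
$h = -32$ ($h = - 4 \cdot 2 \cdot 4 = \left(-4\right) 8 = -32$)
$t = 40$ ($t = 2 \left(-1\right) \left(-4 - 1\right) 4 = 2 \left(-1\right) \left(-5\right) 4 = 10 \cdot 4 = 40$)
$\left(t + h\right)^{2} = \left(40 - 32\right)^{2} = 8^{2} = 64$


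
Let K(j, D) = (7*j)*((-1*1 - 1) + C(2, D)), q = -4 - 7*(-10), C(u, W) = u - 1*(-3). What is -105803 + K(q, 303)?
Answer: -104417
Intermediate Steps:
C(u, W) = 3 + u (C(u, W) = u + 3 = 3 + u)
q = 66 (q = -4 + 70 = 66)
K(j, D) = 21*j (K(j, D) = (7*j)*((-1*1 - 1) + (3 + 2)) = (7*j)*((-1 - 1) + 5) = (7*j)*(-2 + 5) = (7*j)*3 = 21*j)
-105803 + K(q, 303) = -105803 + 21*66 = -105803 + 1386 = -104417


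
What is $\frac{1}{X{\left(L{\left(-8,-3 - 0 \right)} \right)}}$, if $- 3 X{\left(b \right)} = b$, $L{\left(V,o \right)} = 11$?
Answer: $- \frac{3}{11} \approx -0.27273$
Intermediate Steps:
$X{\left(b \right)} = - \frac{b}{3}$
$\frac{1}{X{\left(L{\left(-8,-3 - 0 \right)} \right)}} = \frac{1}{\left(- \frac{1}{3}\right) 11} = \frac{1}{- \frac{11}{3}} = - \frac{3}{11}$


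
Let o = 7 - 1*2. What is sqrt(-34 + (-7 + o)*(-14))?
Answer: I*sqrt(6) ≈ 2.4495*I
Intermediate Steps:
o = 5 (o = 7 - 2 = 5)
sqrt(-34 + (-7 + o)*(-14)) = sqrt(-34 + (-7 + 5)*(-14)) = sqrt(-34 - 2*(-14)) = sqrt(-34 + 28) = sqrt(-6) = I*sqrt(6)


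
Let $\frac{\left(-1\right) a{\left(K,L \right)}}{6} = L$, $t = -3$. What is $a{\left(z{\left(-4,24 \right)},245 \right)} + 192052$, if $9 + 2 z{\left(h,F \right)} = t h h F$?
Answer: $190582$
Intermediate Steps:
$z{\left(h,F \right)} = - \frac{9}{2} - \frac{3 F h^{2}}{2}$ ($z{\left(h,F \right)} = - \frac{9}{2} + \frac{- 3 h h F}{2} = - \frac{9}{2} + \frac{- 3 h^{2} F}{2} = - \frac{9}{2} + \frac{\left(-3\right) F h^{2}}{2} = - \frac{9}{2} - \frac{3 F h^{2}}{2}$)
$a{\left(K,L \right)} = - 6 L$
$a{\left(z{\left(-4,24 \right)},245 \right)} + 192052 = \left(-6\right) 245 + 192052 = -1470 + 192052 = 190582$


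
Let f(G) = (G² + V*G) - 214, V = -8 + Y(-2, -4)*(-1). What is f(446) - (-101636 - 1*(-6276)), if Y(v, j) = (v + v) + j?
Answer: 294062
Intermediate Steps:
Y(v, j) = j + 2*v (Y(v, j) = 2*v + j = j + 2*v)
V = 0 (V = -8 + (-4 + 2*(-2))*(-1) = -8 + (-4 - 4)*(-1) = -8 - 8*(-1) = -8 + 8 = 0)
f(G) = -214 + G² (f(G) = (G² + 0*G) - 214 = (G² + 0) - 214 = G² - 214 = -214 + G²)
f(446) - (-101636 - 1*(-6276)) = (-214 + 446²) - (-101636 - 1*(-6276)) = (-214 + 198916) - (-101636 + 6276) = 198702 - 1*(-95360) = 198702 + 95360 = 294062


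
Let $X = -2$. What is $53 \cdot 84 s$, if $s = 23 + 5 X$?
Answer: $57876$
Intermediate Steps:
$s = 13$ ($s = 23 + 5 \left(-2\right) = 23 - 10 = 13$)
$53 \cdot 84 s = 53 \cdot 84 \cdot 13 = 4452 \cdot 13 = 57876$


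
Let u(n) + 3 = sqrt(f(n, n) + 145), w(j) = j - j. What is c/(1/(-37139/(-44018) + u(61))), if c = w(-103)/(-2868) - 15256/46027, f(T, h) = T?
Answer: 724011620/1013008243 - 15256*sqrt(206)/46027 ≈ -4.0426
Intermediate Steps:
w(j) = 0
u(n) = -3 + sqrt(145 + n) (u(n) = -3 + sqrt(n + 145) = -3 + sqrt(145 + n))
c = -15256/46027 (c = 0/(-2868) - 15256/46027 = 0*(-1/2868) - 15256*1/46027 = 0 - 15256/46027 = -15256/46027 ≈ -0.33146)
c/(1/(-37139/(-44018) + u(61))) = -(-724011620/1013008243 + 15256*sqrt(145 + 61)/46027) = -(-724011620/1013008243 + 15256*sqrt(206)/46027) = -15256*(-94915/44018 + sqrt(206))/46027 = 724011620/1013008243 - 15256*sqrt(206)/46027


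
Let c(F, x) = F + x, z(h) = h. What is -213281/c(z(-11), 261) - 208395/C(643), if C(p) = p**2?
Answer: -88232914919/103362250 ≈ -853.63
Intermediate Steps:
-213281/c(z(-11), 261) - 208395/C(643) = -213281/(-11 + 261) - 208395/(643**2) = -213281/250 - 208395/413449 = -88232914919/103362250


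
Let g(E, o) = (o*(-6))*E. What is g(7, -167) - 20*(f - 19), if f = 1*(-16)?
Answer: 7714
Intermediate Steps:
g(E, o) = -6*E*o (g(E, o) = (-6*o)*E = -6*E*o)
f = -16
g(7, -167) - 20*(f - 19) = -6*7*(-167) - 20*(-16 - 19) = 7014 - 20*(-35) = 7014 + 700 = 7714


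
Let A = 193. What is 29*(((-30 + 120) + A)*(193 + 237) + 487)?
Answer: 3543133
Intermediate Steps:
29*(((-30 + 120) + A)*(193 + 237) + 487) = 29*(((-30 + 120) + 193)*(193 + 237) + 487) = 29*((90 + 193)*430 + 487) = 29*(283*430 + 487) = 29*(121690 + 487) = 29*122177 = 3543133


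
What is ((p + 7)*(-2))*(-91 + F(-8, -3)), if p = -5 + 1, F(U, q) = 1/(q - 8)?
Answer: 6012/11 ≈ 546.54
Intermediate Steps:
F(U, q) = 1/(-8 + q)
p = -4
((p + 7)*(-2))*(-91 + F(-8, -3)) = ((-4 + 7)*(-2))*(-91 + 1/(-8 - 3)) = (3*(-2))*(-91 + 1/(-11)) = -6*(-91 - 1/11) = -6*(-1002/11) = 6012/11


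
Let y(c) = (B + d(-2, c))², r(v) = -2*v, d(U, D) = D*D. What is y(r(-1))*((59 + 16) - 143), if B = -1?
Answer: -612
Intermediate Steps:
d(U, D) = D²
y(c) = (-1 + c²)²
y(r(-1))*((59 + 16) - 143) = (-1 + (-2*(-1))²)²*((59 + 16) - 143) = (-1 + 2²)²*(75 - 143) = (-1 + 4)²*(-68) = 3²*(-68) = 9*(-68) = -612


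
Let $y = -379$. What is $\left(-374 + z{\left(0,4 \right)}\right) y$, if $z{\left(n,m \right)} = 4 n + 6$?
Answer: $139472$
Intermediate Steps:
$z{\left(n,m \right)} = 6 + 4 n$
$\left(-374 + z{\left(0,4 \right)}\right) y = \left(-374 + \left(6 + 4 \cdot 0\right)\right) \left(-379\right) = \left(-374 + \left(6 + 0\right)\right) \left(-379\right) = \left(-374 + 6\right) \left(-379\right) = \left(-368\right) \left(-379\right) = 139472$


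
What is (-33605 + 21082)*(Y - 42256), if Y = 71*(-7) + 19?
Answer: 535157882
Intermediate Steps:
Y = -478 (Y = -497 + 19 = -478)
(-33605 + 21082)*(Y - 42256) = (-33605 + 21082)*(-478 - 42256) = -12523*(-42734) = 535157882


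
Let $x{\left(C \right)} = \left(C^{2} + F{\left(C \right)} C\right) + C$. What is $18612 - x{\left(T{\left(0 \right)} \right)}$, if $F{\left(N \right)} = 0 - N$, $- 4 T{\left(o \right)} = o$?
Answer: $18612$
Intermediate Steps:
$T{\left(o \right)} = - \frac{o}{4}$
$F{\left(N \right)} = - N$
$x{\left(C \right)} = C$ ($x{\left(C \right)} = \left(C^{2} + - C C\right) + C = \left(C^{2} - C^{2}\right) + C = 0 + C = C$)
$18612 - x{\left(T{\left(0 \right)} \right)} = 18612 - \left(- \frac{1}{4}\right) 0 = 18612 - 0 = 18612 + 0 = 18612$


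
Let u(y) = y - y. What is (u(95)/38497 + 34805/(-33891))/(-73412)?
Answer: 34805/2488006092 ≈ 1.3989e-5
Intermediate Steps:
u(y) = 0
(u(95)/38497 + 34805/(-33891))/(-73412) = (0/38497 + 34805/(-33891))/(-73412) = (0*(1/38497) + 34805*(-1/33891))*(-1/73412) = (0 - 34805/33891)*(-1/73412) = -34805/33891*(-1/73412) = 34805/2488006092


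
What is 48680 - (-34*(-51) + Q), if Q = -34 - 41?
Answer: 47021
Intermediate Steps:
Q = -75
48680 - (-34*(-51) + Q) = 48680 - (-34*(-51) - 75) = 48680 - (1734 - 75) = 48680 - 1*1659 = 48680 - 1659 = 47021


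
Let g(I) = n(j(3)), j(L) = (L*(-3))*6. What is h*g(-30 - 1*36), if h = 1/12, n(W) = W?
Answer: -9/2 ≈ -4.5000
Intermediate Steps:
j(L) = -18*L (j(L) = -3*L*6 = -18*L)
g(I) = -54 (g(I) = -18*3 = -54)
h = 1/12 ≈ 0.083333
h*g(-30 - 1*36) = (1/12)*(-54) = -9/2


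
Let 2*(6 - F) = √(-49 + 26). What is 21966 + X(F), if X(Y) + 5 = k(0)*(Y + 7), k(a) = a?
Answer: 21961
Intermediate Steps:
F = 6 - I*√23/2 (F = 6 - √(-49 + 26)/2 = 6 - I*√23/2 ≈ 6.0 - 2.3979*I)
X(Y) = -5 (X(Y) = -5 + 0*(Y + 7) = -5 + 0*(7 + Y) = -5 + 0 = -5)
21966 + X(F) = 21966 - 5 = 21961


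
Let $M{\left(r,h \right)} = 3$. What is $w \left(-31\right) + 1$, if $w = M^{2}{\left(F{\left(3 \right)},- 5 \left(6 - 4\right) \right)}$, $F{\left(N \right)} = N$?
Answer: $-278$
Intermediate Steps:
$w = 9$ ($w = 3^{2} = 9$)
$w \left(-31\right) + 1 = 9 \left(-31\right) + 1 = -279 + 1 = -278$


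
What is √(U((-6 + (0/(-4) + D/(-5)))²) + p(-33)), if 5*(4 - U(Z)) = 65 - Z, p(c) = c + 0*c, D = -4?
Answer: I*√22870/25 ≈ 6.0491*I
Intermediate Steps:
p(c) = c (p(c) = c + 0 = c)
U(Z) = -9 + Z/5 (U(Z) = 4 - (65 - Z)/5 = 4 + (-13 + Z/5) = -9 + Z/5)
√(U((-6 + (0/(-4) + D/(-5)))²) + p(-33)) = √((-9 + (-6 + (0/(-4) - 4/(-5)))²/5) - 33) = √((-9 + (-6 + (0*(-¼) - 4*(-⅕)))²/5) - 33) = √((-9 + (-6 + (0 + ⅘))²/5) - 33) = √((-9 + (-6 + ⅘)²/5) - 33) = √((-9 + (-26/5)²/5) - 33) = √((-9 + (⅕)*(676/25)) - 33) = √((-9 + 676/125) - 33) = √(-449/125 - 33) = √(-4574/125) = I*√22870/25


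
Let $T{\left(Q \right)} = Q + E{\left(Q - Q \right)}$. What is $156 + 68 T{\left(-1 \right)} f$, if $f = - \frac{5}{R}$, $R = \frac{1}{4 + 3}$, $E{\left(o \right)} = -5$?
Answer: $14436$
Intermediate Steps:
$R = \frac{1}{7} \approx 0.14286$
$T{\left(Q \right)} = -5 + Q$ ($T{\left(Q \right)} = Q - 5 = -5 + Q$)
$f = -35$ ($f = - 5 \frac{1}{\frac{1}{7}} = \left(-5\right) 7 = -35$)
$156 + 68 T{\left(-1 \right)} f = 156 + 68 \left(-5 - 1\right) \left(-35\right) = 156 + 68 \left(\left(-6\right) \left(-35\right)\right) = 156 + 68 \cdot 210 = 156 + 14280 = 14436$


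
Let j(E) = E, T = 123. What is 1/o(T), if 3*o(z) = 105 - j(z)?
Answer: -1/6 ≈ -0.16667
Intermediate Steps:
o(z) = 35 - z/3 (o(z) = (105 - z)/3 = 35 - z/3)
1/o(T) = 1/(35 - 1/3*123) = 1/(35 - 41) = 1/(-6) = -1/6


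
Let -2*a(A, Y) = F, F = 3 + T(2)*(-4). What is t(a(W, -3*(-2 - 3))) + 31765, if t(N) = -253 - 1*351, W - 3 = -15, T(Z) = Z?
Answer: 31161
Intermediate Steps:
W = -12 (W = 3 - 15 = -12)
F = -5 (F = 3 + 2*(-4) = 3 - 8 = -5)
a(A, Y) = 5/2 (a(A, Y) = -½*(-5) = 5/2)
t(N) = -604 (t(N) = -253 - 351 = -604)
t(a(W, -3*(-2 - 3))) + 31765 = -604 + 31765 = 31161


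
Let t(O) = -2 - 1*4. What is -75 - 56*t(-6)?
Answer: 261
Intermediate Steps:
t(O) = -6 (t(O) = -2 - 4 = -6)
-75 - 56*t(-6) = -75 - 56*(-6) = -75 + 336 = 261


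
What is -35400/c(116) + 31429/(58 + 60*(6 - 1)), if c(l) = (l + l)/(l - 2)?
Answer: -179681659/10382 ≈ -17307.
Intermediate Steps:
c(l) = 2*l/(-2 + l) (c(l) = (2*l)/(-2 + l) = 2*l/(-2 + l))
-35400/c(116) + 31429/(58 + 60*(6 - 1)) = -35400/(2*116/(-2 + 116)) + 31429/(58 + 60*(6 - 1)) = -35400/(2*116/114) + 31429/(58 + 60*5) = -35400/(2*116*(1/114)) + 31429/(58 + 300) = -35400/116/57 + 31429/358 = -35400*57/116 + 31429*(1/358) = -504450/29 + 31429/358 = -179681659/10382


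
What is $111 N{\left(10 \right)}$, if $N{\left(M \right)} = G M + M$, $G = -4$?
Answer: $-3330$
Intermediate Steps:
$N{\left(M \right)} = - 3 M$ ($N{\left(M \right)} = - 4 M + M = - 3 M$)
$111 N{\left(10 \right)} = 111 \left(\left(-3\right) 10\right) = 111 \left(-30\right) = -3330$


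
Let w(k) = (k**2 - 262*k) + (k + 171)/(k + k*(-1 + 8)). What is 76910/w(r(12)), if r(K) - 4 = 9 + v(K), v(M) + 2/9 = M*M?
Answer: -35160483240/7541489273 ≈ -4.6623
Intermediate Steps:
v(M) = -2/9 + M**2 (v(M) = -2/9 + M*M = -2/9 + M**2)
r(K) = 115/9 + K**2 (r(K) = 4 + (9 + (-2/9 + K**2)) = 4 + (79/9 + K**2) = 115/9 + K**2)
w(k) = k**2 - 262*k + (171 + k)/(8*k) (w(k) = (k**2 - 262*k) + (171 + k)/(k + k*7) = (k**2 - 262*k) + (171 + k)/(k + 7*k) = (k**2 - 262*k) + (171 + k)/((8*k)) = (k**2 - 262*k) + (171 + k)*(1/(8*k)) = (k**2 - 262*k) + (171 + k)/(8*k) = k**2 - 262*k + (171 + k)/(8*k))
76910/w(r(12)) = 76910/(1/8 + (115/9 + 12**2)**2 - 262*(115/9 + 12**2) + 171/(8*(115/9 + 12**2))) = 76910/(1/8 + (115/9 + 144)**2 - 262*(115/9 + 144) + 171/(8*(115/9 + 144))) = 76910/(1/8 + (1411/9)**2 - 262*1411/9 + 171/(8*(1411/9))) = 76910/(1/8 + 1990921/81 - 369682/9 + (171/8)*(9/1411)) = 76910/(1/8 + 1990921/81 - 369682/9 + 1539/11288) = 76910/(-7541489273/457164) = 76910*(-457164/7541489273) = -35160483240/7541489273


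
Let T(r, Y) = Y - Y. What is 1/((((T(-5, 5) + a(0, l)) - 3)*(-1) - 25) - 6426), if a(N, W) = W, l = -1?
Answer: -1/6447 ≈ -0.00015511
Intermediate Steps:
T(r, Y) = 0
1/((((T(-5, 5) + a(0, l)) - 3)*(-1) - 25) - 6426) = 1/((((0 - 1) - 3)*(-1) - 25) - 6426) = 1/(((-1 - 3)*(-1) - 25) - 6426) = 1/((-4*(-1) - 25) - 6426) = 1/((4 - 25) - 6426) = 1/(-21 - 6426) = 1/(-6447) = -1/6447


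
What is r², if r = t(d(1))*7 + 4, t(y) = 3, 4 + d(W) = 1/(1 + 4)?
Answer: 625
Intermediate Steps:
d(W) = -19/5 (d(W) = -4 + 1/(1 + 4) = -4 + 1/5 = -4 + ⅕ = -19/5)
r = 25 (r = 3*7 + 4 = 21 + 4 = 25)
r² = 25² = 625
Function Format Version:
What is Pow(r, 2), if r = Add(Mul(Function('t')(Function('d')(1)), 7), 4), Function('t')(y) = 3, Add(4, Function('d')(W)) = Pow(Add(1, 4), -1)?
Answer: 625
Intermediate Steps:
Function('d')(W) = Rational(-19, 5) (Function('d')(W) = Add(-4, Pow(Add(1, 4), -1)) = Add(-4, Pow(5, -1)) = Add(-4, Rational(1, 5)) = Rational(-19, 5))
r = 25 (r = Add(Mul(3, 7), 4) = Add(21, 4) = 25)
Pow(r, 2) = Pow(25, 2) = 625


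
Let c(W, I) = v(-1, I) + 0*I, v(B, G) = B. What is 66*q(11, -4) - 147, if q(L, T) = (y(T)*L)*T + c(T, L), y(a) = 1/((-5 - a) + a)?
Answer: 1839/5 ≈ 367.80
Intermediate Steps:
c(W, I) = -1 (c(W, I) = -1 + 0*I = -1 + 0 = -1)
y(a) = -1/5 (y(a) = 1/(-5) = -1/5)
q(L, T) = -1 - L*T/5 (q(L, T) = (-L/5)*T - 1 = -L*T/5 - 1 = -1 - L*T/5)
66*q(11, -4) - 147 = 66*(-1 - 1/5*11*(-4)) - 147 = 66*(-1 + 44/5) - 147 = 66*(39/5) - 147 = 2574/5 - 147 = 1839/5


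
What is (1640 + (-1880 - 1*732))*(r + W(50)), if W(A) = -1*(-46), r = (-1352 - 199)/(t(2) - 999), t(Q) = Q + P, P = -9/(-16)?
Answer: -736964568/15943 ≈ -46225.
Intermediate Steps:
P = 9/16 (P = -9*(-1/16) = 9/16 ≈ 0.56250)
t(Q) = 9/16 + Q (t(Q) = Q + 9/16 = 9/16 + Q)
r = 24816/15943 (r = (-1352 - 199)/((9/16 + 2) - 999) = -1551/(41/16 - 999) = -1551/(-15943/16) = -1551*(-16/15943) = 24816/15943 ≈ 1.5565)
W(A) = 46
(1640 + (-1880 - 1*732))*(r + W(50)) = (1640 + (-1880 - 1*732))*(24816/15943 + 46) = (1640 + (-1880 - 732))*(758194/15943) = (1640 - 2612)*(758194/15943) = -972*758194/15943 = -736964568/15943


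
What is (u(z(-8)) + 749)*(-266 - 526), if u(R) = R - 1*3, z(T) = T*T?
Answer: -641520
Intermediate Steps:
z(T) = T²
u(R) = -3 + R (u(R) = R - 3 = -3 + R)
(u(z(-8)) + 749)*(-266 - 526) = ((-3 + (-8)²) + 749)*(-266 - 526) = ((-3 + 64) + 749)*(-792) = (61 + 749)*(-792) = 810*(-792) = -641520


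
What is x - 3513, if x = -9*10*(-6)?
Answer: -2973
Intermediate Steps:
x = 540 (x = -90*(-6) = 540)
x - 3513 = 540 - 3513 = -2973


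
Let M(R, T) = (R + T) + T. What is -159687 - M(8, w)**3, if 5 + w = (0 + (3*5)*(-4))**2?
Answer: -372937206079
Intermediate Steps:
w = 3595 (w = -5 + (0 + (3*5)*(-4))**2 = -5 + (0 + 15*(-4))**2 = -5 + (0 - 60)**2 = -5 + (-60)**2 = -5 + 3600 = 3595)
M(R, T) = R + 2*T
-159687 - M(8, w)**3 = -159687 - (8 + 2*3595)**3 = -159687 - (8 + 7190)**3 = -159687 - 1*7198**3 = -159687 - 1*372937046392 = -159687 - 372937046392 = -372937206079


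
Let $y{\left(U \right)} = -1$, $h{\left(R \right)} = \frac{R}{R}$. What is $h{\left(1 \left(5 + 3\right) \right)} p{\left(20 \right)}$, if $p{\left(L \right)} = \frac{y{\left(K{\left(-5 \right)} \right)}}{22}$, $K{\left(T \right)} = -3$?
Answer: $- \frac{1}{22} \approx -0.045455$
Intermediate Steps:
$h{\left(R \right)} = 1$
$p{\left(L \right)} = - \frac{1}{22}$
$h{\left(1 \left(5 + 3\right) \right)} p{\left(20 \right)} = 1 \left(- \frac{1}{22}\right) = - \frac{1}{22}$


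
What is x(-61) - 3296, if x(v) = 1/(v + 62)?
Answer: -3295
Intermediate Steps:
x(v) = 1/(62 + v)
x(-61) - 3296 = 1/(62 - 61) - 3296 = 1/1 - 3296 = 1 - 3296 = -3295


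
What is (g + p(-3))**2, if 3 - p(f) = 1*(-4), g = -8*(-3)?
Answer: 961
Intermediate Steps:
g = 24
p(f) = 7 (p(f) = 3 - (-4) = 3 - 1*(-4) = 3 + 4 = 7)
(g + p(-3))**2 = (24 + 7)**2 = 31**2 = 961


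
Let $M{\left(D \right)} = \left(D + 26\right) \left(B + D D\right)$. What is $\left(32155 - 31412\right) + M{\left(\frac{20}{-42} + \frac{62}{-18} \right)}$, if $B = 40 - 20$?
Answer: $\frac{381066020}{250047} \approx 1524.0$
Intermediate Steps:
$B = 20$
$M{\left(D \right)} = \left(20 + D^{2}\right) \left(26 + D\right)$ ($M{\left(D \right)} = \left(D + 26\right) \left(20 + D D\right) = \left(26 + D\right) \left(20 + D^{2}\right) = \left(20 + D^{2}\right) \left(26 + D\right)$)
$\left(32155 - 31412\right) + M{\left(\frac{20}{-42} + \frac{62}{-18} \right)} = \left(32155 - 31412\right) + \left(520 + \left(\frac{20}{-42} + \frac{62}{-18}\right)^{3} + 20 \left(\frac{20}{-42} + \frac{62}{-18}\right) + 26 \left(\frac{20}{-42} + \frac{62}{-18}\right)^{2}\right) = 743 + \left(520 + \left(20 \left(- \frac{1}{42}\right) + 62 \left(- \frac{1}{18}\right)\right)^{3} + 20 \left(20 \left(- \frac{1}{42}\right) + 62 \left(- \frac{1}{18}\right)\right) + 26 \left(20 \left(- \frac{1}{42}\right) + 62 \left(- \frac{1}{18}\right)\right)^{2}\right) = 743 + \left(520 + \left(- \frac{10}{21} - \frac{31}{9}\right)^{3} + 20 \left(- \frac{10}{21} - \frac{31}{9}\right) + 26 \left(- \frac{10}{21} - \frac{31}{9}\right)^{2}\right) = 743 + \left(520 + \left(- \frac{247}{63}\right)^{3} + 20 \left(- \frac{247}{63}\right) + 26 \left(- \frac{247}{63}\right)^{2}\right) = 743 + \left(520 - \frac{15069223}{250047} - \frac{4940}{63} + 26 \cdot \frac{61009}{3969}\right) = 743 + \left(520 - \frac{15069223}{250047} - \frac{4940}{63} + \frac{1586234}{3969}\right) = 743 + \frac{195281099}{250047} = \frac{381066020}{250047}$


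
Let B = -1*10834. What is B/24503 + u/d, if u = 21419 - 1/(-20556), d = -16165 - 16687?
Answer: -18104662593203/16547015861136 ≈ -1.0941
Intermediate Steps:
d = -32852
B = -10834
u = 440288965/20556 (u = 21419 - 1*(-1/20556) = 21419 + 1/20556 = 440288965/20556 ≈ 21419.)
B/24503 + u/d = -10834/24503 + (440288965/20556)/(-32852) = -10834*1/24503 + (440288965/20556)*(-1/32852) = -10834/24503 - 440288965/675305712 = -18104662593203/16547015861136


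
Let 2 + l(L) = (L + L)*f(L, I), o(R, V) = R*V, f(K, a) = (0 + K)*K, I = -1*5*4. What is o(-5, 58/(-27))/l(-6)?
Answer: -145/5859 ≈ -0.024748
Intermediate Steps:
I = -20 (I = -5*4 = -20)
f(K, a) = K**2 (f(K, a) = K*K = K**2)
l(L) = -2 + 2*L**3 (l(L) = -2 + (L + L)*L**2 = -2 + (2*L)*L**2 = -2 + 2*L**3)
o(-5, 58/(-27))/l(-6) = (-290/(-27))/(-2 + 2*(-6)**3) = (-290*(-1)/27)/(-2 + 2*(-216)) = (-5*(-58/27))/(-2 - 432) = (290/27)/(-434) = (290/27)*(-1/434) = -145/5859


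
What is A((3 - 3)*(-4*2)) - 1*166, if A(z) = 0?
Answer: -166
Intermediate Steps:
A((3 - 3)*(-4*2)) - 1*166 = 0 - 1*166 = 0 - 166 = -166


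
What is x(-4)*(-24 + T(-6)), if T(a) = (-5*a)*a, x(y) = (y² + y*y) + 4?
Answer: -7344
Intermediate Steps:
x(y) = 4 + 2*y² (x(y) = (y² + y²) + 4 = 2*y² + 4 = 4 + 2*y²)
T(a) = -5*a²
x(-4)*(-24 + T(-6)) = (4 + 2*(-4)²)*(-24 - 5*(-6)²) = (4 + 2*16)*(-24 - 5*36) = (4 + 32)*(-24 - 180) = 36*(-204) = -7344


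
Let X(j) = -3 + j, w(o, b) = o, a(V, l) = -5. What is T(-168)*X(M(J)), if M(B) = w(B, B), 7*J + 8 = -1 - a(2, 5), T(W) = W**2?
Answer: -100800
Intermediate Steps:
J = -4/7 (J = -8/7 + (-1 - 1*(-5))/7 = -8/7 + (-1 + 5)/7 = -8/7 + (1/7)*4 = -8/7 + 4/7 = -4/7 ≈ -0.57143)
M(B) = B
T(-168)*X(M(J)) = (-168)**2*(-3 - 4/7) = 28224*(-25/7) = -100800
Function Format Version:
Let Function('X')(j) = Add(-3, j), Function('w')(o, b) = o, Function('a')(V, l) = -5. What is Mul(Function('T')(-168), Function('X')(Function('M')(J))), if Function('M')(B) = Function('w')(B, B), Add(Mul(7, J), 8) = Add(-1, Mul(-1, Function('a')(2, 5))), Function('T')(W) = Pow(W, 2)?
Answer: -100800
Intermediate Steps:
J = Rational(-4, 7) (J = Add(Rational(-8, 7), Mul(Rational(1, 7), Add(-1, Mul(-1, -5)))) = Add(Rational(-8, 7), Mul(Rational(1, 7), Add(-1, 5))) = Add(Rational(-8, 7), Mul(Rational(1, 7), 4)) = Add(Rational(-8, 7), Rational(4, 7)) = Rational(-4, 7) ≈ -0.57143)
Function('M')(B) = B
Mul(Function('T')(-168), Function('X')(Function('M')(J))) = Mul(Pow(-168, 2), Add(-3, Rational(-4, 7))) = Mul(28224, Rational(-25, 7)) = -100800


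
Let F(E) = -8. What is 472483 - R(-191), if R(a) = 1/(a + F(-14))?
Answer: 94024118/199 ≈ 4.7248e+5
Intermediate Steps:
R(a) = 1/(-8 + a) (R(a) = 1/(a - 8) = 1/(-8 + a))
472483 - R(-191) = 472483 - 1/(-8 - 191) = 472483 - 1/(-199) = 472483 - 1*(-1/199) = 472483 + 1/199 = 94024118/199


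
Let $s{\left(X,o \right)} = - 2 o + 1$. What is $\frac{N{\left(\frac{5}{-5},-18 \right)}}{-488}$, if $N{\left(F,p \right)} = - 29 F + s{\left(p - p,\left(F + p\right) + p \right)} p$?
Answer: $\frac{1321}{488} \approx 2.707$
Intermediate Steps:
$s{\left(X,o \right)} = 1 - 2 o$
$N{\left(F,p \right)} = - 29 F + p \left(1 - 4 p - 2 F\right)$ ($N{\left(F,p \right)} = - 29 F + \left(1 - 2 \left(\left(F + p\right) + p\right)\right) p = - 29 F + \left(1 - 2 \left(F + 2 p\right)\right) p = - 29 F + \left(1 - \left(2 F + 4 p\right)\right) p = - 29 F + \left(1 - 4 p - 2 F\right) p = - 29 F + p \left(1 - 4 p - 2 F\right)$)
$\frac{N{\left(\frac{5}{-5},-18 \right)}}{-488} = \frac{- 29 \frac{5}{-5} - - 18 \left(-1 + 2 \frac{5}{-5} + 4 \left(-18\right)\right)}{-488} = \left(- 29 \cdot 5 \left(- \frac{1}{5}\right) - - 18 \left(-1 + 2 \cdot 5 \left(- \frac{1}{5}\right) - 72\right)\right) \left(- \frac{1}{488}\right) = \left(\left(-29\right) \left(-1\right) - - 18 \left(-1 + 2 \left(-1\right) - 72\right)\right) \left(- \frac{1}{488}\right) = \left(29 - - 18 \left(-1 - 2 - 72\right)\right) \left(- \frac{1}{488}\right) = \left(29 - \left(-18\right) \left(-75\right)\right) \left(- \frac{1}{488}\right) = \left(29 - 1350\right) \left(- \frac{1}{488}\right) = \left(-1321\right) \left(- \frac{1}{488}\right) = \frac{1321}{488}$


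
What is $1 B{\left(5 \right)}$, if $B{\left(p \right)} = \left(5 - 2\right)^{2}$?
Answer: $9$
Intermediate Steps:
$B{\left(p \right)} = 9$ ($B{\left(p \right)} = 3^{2} = 9$)
$1 B{\left(5 \right)} = 1 \cdot 9 = 9$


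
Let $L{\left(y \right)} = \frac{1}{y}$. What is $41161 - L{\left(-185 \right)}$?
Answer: $\frac{7614786}{185} \approx 41161.0$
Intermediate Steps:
$41161 - L{\left(-185 \right)} = 41161 - \frac{1}{-185} = 41161 - - \frac{1}{185} = 41161 + \frac{1}{185} = \frac{7614786}{185}$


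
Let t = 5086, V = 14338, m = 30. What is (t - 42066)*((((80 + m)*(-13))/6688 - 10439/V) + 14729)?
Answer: -296745791734795/544844 ≈ -5.4464e+8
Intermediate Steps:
(t - 42066)*((((80 + m)*(-13))/6688 - 10439/V) + 14729) = (5086 - 42066)*((((80 + 30)*(-13))/6688 - 10439/14338) + 14729) = -36980*(((110*(-13))*(1/6688) - 10439*1/14338) + 14729) = -36980*((-1430*1/6688 - 10439/14338) + 14729) = -36980*((-65/304 - 10439/14338) + 14729) = -36980*(-2052713/2179376 + 14729) = -36980*32097976391/2179376 = -296745791734795/544844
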